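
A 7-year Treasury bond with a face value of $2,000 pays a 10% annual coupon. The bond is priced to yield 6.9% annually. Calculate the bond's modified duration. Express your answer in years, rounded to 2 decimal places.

Periodic yield y = 0.069. First find Macaulay duration:
  t   CF        PV=CF/(1+0.069)^t    t·PV
  1       200.00       187.0907       187.0907
  2       200.00       175.0147       350.0294
  3       200.00       163.7182       491.1545
  4       200.00       153.1508       612.6031
  5       200.00       143.2655       716.3273
  6       200.00       134.0182       804.1092
  7     2,200.00     1,379.0460     9,653.3218
  Σ                  2,335.3040    12,814.6360
P = 2,335.3040; Macaulay duration = 12,814.6360 / 2,335.3040 = 5.48735 years.
Modified duration = D_Mac / (1 + y) = 5.48735 / 1.069 = 5.13316 years.

5.13 years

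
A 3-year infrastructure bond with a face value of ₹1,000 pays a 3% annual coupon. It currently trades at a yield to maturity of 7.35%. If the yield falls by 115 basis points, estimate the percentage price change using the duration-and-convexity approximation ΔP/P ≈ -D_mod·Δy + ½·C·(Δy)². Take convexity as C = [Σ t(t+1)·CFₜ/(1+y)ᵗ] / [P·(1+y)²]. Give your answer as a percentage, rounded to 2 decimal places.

With y = 0.0735:
  t   CF        PV=CF/(1+0.0735)^t    t·PV        t(t+1)·PV
  1        30.00        27.9460        27.9460          55.8919
  2        30.00        26.0326        52.0652         156.1955
  3     1,030.00       832.5898     2,497.7694       9,991.0774
  Σ                    886.5683     2,577.7805      10,203.1648
P = 886.5683; D_Mac = 2.90759 yrs; D_mod = 2.70852 yrs; C = 9.98662.
Duration effect: -2.70852 × (-0.0115) = +0.031148
Convexity effect: 0.5 × 9.98662 × (-0.0115)² = +0.0006604
ΔP/P ≈ +0.031148 + 0.0006604 = +0.031808 = +3.1808%.

+3.18%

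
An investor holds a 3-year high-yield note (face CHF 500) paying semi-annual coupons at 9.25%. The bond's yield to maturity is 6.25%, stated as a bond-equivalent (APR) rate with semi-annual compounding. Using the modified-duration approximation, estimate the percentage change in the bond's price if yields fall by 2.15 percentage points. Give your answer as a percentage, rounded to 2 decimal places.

+5.63%

Periodic yield y = 0.03125. Modified duration first:
  t   CF        PV=CF/(1+0.03125)^t    t·PV
  1       23.125        22.4242        22.4242
  2       23.125        21.7447        43.4894
  3       23.125        21.0858        63.2574
  4       23.125        20.4468        81.7873
  5       23.125        19.8272        99.1361
  6      523.125       434.9323     2,609.5941
  Σ                    540.4611     2,919.6885
P = 540.4611; D_Mac = 5.40222 half-year periods = 2.70111 yrs; D_mod = 2.70111/(1+0.03125) = 2.61926 yrs.
ΔP/P ≈ -D_mod · Δy = -2.61926 × (-0.0215) = +0.056314 = +5.6314%.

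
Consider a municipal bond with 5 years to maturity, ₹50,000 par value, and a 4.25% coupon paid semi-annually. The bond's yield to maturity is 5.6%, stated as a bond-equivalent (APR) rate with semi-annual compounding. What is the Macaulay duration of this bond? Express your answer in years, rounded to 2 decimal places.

Periodic yield y = 0.028. Discount each cash flow and weight by its period:
  t   CF        PV=CF/(1+0.028)^t    t·PV
  1     1,062.50     1,033.5603     1,033.5603
  2     1,062.50     1,005.4089     2,010.8177
  3     1,062.50       978.0242     2,934.0726
  4     1,062.50       951.3854     3,805.5416
  5     1,062.50       925.4722     4,627.3609
  6     1,062.50       900.2648     5,401.5886
  7     1,062.50       875.7439     6,130.2075
  8     1,062.50       851.8910     6,815.1279
  9     1,062.50       828.6877     7,458.1895
  10   51,062.50    38,741.0090   387,410.0897
  Σ                 47,091.4473   427,626.5562
Price P = Σ PV = 47,091.4473.
Macaulay duration = Σ(t·PV) / P = 427,626.5562 / 47,091.4473 = 9.08077 half-year periods.
In years: 9.08077 / 2 = 4.54038 years.

4.54 years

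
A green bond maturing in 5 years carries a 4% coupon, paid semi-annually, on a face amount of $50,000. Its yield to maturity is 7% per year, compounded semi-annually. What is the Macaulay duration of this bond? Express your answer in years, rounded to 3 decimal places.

4.545 years

Periodic yield y = 0.035. Discount each cash flow and weight by its period:
  t   CF        PV=CF/(1+0.035)^t    t·PV
  1     1,000.00       966.1836       966.1836
  2     1,000.00       933.5107     1,867.0214
  3     1,000.00       901.9427     2,705.8281
  4     1,000.00       871.4422     3,485.7689
  5     1,000.00       841.9732     4,209.8658
  6     1,000.00       813.5006     4,881.0039
  7     1,000.00       785.9910     5,501.9367
  8     1,000.00       759.4116     6,075.2924
  9     1,000.00       733.7310     6,603.5787
  10   51,000.00    36,154.8595   361,548.5950
  Σ                 43,762.5460   397,845.0746
Price P = Σ PV = 43,762.5460.
Macaulay duration = Σ(t·PV) / P = 397,845.0746 / 43,762.5460 = 9.09099 half-year periods.
In years: 9.09099 / 2 = 4.54550 years.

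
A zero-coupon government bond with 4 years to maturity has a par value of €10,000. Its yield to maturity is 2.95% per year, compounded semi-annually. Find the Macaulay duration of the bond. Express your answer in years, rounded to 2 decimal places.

A zero-coupon bond has a single cash flow at maturity, so its Macaulay duration equals its maturity: 4 years.
(Equivalently: 8 semi-annual periods ÷ 2 = 4 years.)

4.00 years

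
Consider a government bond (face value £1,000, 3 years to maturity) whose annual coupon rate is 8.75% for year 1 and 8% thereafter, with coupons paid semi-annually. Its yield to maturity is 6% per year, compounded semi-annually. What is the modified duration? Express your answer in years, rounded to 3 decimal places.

Periodic yield y = 0.03. First find Macaulay duration:
  t   CF        PV=CF/(1+0.03)^t    t·PV
  1        43.75        42.4757        42.4757
  2        43.75        41.2386        82.4771
  3        40.00        36.6057       109.8170
  4        40.00        35.5395       142.1579
  5        40.00        34.5044       172.5218
  6     1,040.00       870.9836     5,225.9018
  Σ                  1,061.3474     5,775.3513
P = 1,061.3474; Macaulay duration = 5,775.3513 / 1,061.3474 = 5.44153 half-year periods = 2.72076 years.
Modified duration = D_Mac / (1 + y) = 2.72076 / 1.03 = 2.64152 years.

2.642 years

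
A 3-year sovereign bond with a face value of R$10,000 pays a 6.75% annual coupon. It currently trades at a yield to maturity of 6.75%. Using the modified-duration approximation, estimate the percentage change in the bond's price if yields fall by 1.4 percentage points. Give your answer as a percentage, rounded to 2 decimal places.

+3.69%

Periodic yield y = 0.0675. Modified duration first:
  t   CF        PV=CF/(1+0.0675)^t    t·PV
  1       675.00       632.3185       632.3185
  2       675.00       592.3358     1,184.6717
  3    10,675.00     8,775.3457    26,326.0370
  Σ                 10,000.0000    28,143.0272
P = 10,000.0000; D_Mac = 2.81430 yrs; D_mod = 2.81430/(1+0.0675) = 2.63635 yrs.
ΔP/P ≈ -D_mod · Δy = -2.63635 × (-0.014) = +0.036909 = +3.6909%.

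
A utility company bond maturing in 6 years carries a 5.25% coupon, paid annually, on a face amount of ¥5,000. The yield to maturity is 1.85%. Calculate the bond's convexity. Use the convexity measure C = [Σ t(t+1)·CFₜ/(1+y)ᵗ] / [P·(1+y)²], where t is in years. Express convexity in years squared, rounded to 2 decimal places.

34.81

With y = 0.0185:
  t   CF        PV=CF/(1+0.0185)^t    t·PV        t(t+1)·PV
  1       262.50       257.7320       257.7320         515.4639
  2       262.50       253.0505       506.1010       1,518.3031
  3       262.50       248.4541       745.3624       2,981.4495
  4       262.50       243.9412       975.7648       4,878.8242
  5       262.50       239.5103     1,197.5514       7,185.3081
  6     5,262.50     4,714.3944    28,286.3662     198,004.5633
  Σ                  5,957.0824    31,968.8777     215,083.9121
P = 5,957.0824.
Convexity = Σ t(t+1)·PV / [P·(1+y)²] = 215,083.9121 / (5,957.0824 × 1.037342) = 34.80585.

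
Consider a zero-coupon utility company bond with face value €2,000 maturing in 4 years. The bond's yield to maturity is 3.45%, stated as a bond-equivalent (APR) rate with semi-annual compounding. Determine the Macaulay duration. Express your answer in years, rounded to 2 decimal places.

4.00 years

A zero-coupon bond has a single cash flow at maturity, so its Macaulay duration equals its maturity: 4 years.
(Equivalently: 8 semi-annual periods ÷ 2 = 4 years.)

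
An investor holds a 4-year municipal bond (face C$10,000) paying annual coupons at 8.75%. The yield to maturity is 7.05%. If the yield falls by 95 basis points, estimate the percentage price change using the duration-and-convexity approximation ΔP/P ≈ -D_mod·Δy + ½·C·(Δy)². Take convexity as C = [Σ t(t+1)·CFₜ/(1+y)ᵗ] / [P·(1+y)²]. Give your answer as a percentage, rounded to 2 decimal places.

With y = 0.0705:
  t   CF        PV=CF/(1+0.0705)^t    t·PV        t(t+1)·PV
  1       875.00       817.3751       817.3751       1,634.7501
  2       875.00       763.5451     1,527.0903       4,581.2708
  3       875.00       713.2603     2,139.7808       8,559.1233
  4    10,875.00     8,280.9961    33,123.9843     165,619.9216
  Σ                 10,575.1765    37,608.2305     180,395.0658
P = 10,575.1765; D_Mac = 3.55627 yrs; D_mod = 3.32207 yrs; C = 14.88551.
Duration effect: -3.32207 × (-0.0095) = +0.031560
Convexity effect: 0.5 × 14.88551 × (-0.0095)² = +0.0006717
ΔP/P ≈ +0.031560 + 0.0006717 = +0.032231 = +3.2231%.

+3.22%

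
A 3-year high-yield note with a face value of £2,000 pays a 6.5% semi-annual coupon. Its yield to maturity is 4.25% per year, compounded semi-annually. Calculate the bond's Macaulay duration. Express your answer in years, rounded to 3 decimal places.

2.782 years

Periodic yield y = 0.02125. Discount each cash flow and weight by its period:
  t   CF        PV=CF/(1+0.02125)^t    t·PV
  1        65.00        63.6475        63.6475
  2        65.00        62.3231       124.6462
  3        65.00        61.0263       183.0789
  4        65.00        59.7565       239.0260
  5        65.00        58.5131       292.5654
  6     2,065.00     1,820.2357    10,921.4145
  Σ                  2,125.5023    11,824.3786
Price P = Σ PV = 2,125.5023.
Macaulay duration = Σ(t·PV) / P = 11,824.3786 / 2,125.5023 = 5.56310 half-year periods.
In years: 5.56310 / 2 = 2.78155 years.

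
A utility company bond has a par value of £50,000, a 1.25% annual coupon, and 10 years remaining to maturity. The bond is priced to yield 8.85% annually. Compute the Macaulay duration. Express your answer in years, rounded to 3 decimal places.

Periodic yield y = 0.0885. Discount each cash flow and weight by its year:
  t   CF        PV=CF/(1+0.0885)^t    t·PV
  1       625.00       574.1847       574.1847
  2       625.00       527.5008     1,055.0017
  3       625.00       484.6126     1,453.8379
  4       625.00       445.2114     1,780.8456
  5       625.00       409.0137     2,045.0685
  6       625.00       375.7590     2,254.5541
  7       625.00       345.2081     2,416.4567
  8       625.00       317.1411     2,537.1289
  9       625.00       291.3561     2,622.2049
  10   50,625.00    21,681.0695   216,810.6954
  Σ                 25,451.0571   233,549.9784
Price P = Σ PV = 25,451.0571.
Macaulay duration = Σ(t·PV) / P = 233,549.9784 / 25,451.0571 = 9.17644 years.

9.176 years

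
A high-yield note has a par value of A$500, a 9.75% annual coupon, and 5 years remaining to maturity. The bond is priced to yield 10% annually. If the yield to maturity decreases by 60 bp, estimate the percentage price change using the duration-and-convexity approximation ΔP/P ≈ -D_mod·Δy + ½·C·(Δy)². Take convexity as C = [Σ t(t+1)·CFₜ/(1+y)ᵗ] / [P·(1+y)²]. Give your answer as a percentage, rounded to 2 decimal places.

With y = 0.1:
  t   CF        PV=CF/(1+0.1)^t    t·PV        t(t+1)·PV
  1        48.75        44.3182        44.3182          88.6364
  2        48.75        40.2893        80.5785         241.7355
  3        48.75        36.6266       109.8798         439.5192
  4        48.75        33.2969       133.1876         665.9381
  5       548.75       340.7306     1,703.6529      10,221.9173
  Σ                    495.2615     2,071.6170      11,657.7465
P = 495.2615; D_Mac = 4.18287 yrs; D_mod = 3.80261 yrs; C = 19.45336.
Duration effect: -3.80261 × (-0.006) = +0.022816
Convexity effect: 0.5 × 19.45336 × (-0.006)² = +0.0003502
ΔP/P ≈ +0.022816 + 0.0003502 = +0.023166 = +2.3166%.

+2.32%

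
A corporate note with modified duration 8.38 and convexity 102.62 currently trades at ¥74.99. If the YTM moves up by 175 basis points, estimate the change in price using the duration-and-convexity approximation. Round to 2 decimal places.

-¥9.82

Duration effect: -D_mod·Δy = -8.38 × (+0.0175) = -0.146650
Convexity effect: ½·C·(Δy)² = 0.5 × 102.62 × (0.0175)² = +0.0157136875
ΔP/P ≈ -0.146650 + 0.0157136875 = -0.1309363125
ΔP ≈ 74.99 × (-0.1309363125) = -9.818914074375.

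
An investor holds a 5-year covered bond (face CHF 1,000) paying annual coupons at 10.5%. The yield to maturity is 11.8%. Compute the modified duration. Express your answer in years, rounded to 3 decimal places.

3.679 years

Periodic yield y = 0.118. First find Macaulay duration:
  t   CF        PV=CF/(1+0.118)^t    t·PV
  1       105.00        93.9177        93.9177
  2       105.00        84.0051       168.0102
  3       105.00        75.1387       225.4162
  4       105.00        67.2082       268.8327
  5     1,105.00       632.6351     3,163.1753
  Σ                    952.9048     3,919.3522
P = 952.9048; Macaulay duration = 3,919.3522 / 952.9048 = 4.11306 years.
Modified duration = D_Mac / (1 + y) = 4.11306 / 1.118 = 3.67894 years.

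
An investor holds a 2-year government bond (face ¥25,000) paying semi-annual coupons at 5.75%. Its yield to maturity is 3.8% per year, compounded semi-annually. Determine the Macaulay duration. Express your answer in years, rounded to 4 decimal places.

Periodic yield y = 0.019. Discount each cash flow and weight by its period:
  t   CF        PV=CF/(1+0.019)^t    t·PV
  1       718.75       705.3484       705.3484
  2       718.75       692.1966     1,384.3933
  3       718.75       679.2901     2,037.8704
  4    25,718.75    23,853.5554    95,414.2217
  Σ                 25,930.3906    99,541.8338
Price P = Σ PV = 25,930.3906.
Macaulay duration = Σ(t·PV) / P = 99,541.8338 / 25,930.3906 = 3.83881 half-year periods.
In years: 3.83881 / 2 = 1.91940 years.

1.9194 years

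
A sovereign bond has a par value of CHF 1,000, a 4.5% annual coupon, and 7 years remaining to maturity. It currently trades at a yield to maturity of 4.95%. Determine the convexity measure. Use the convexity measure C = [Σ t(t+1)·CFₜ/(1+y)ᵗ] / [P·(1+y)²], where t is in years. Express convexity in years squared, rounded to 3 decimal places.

With y = 0.0495:
  t   CF        PV=CF/(1+0.0495)^t    t·PV        t(t+1)·PV
  1        45.00        42.8776        42.8776          85.7551
  2        45.00        40.8552        81.7105         245.1314
  3        45.00        38.9283       116.7848         467.1393
  4        45.00        37.0922       148.3689         741.8443
  5        45.00        35.3427       176.7137       1,060.2824
  6        45.00        33.6758       202.0548       1,414.3834
  7     1,045.00       745.1423     5,215.9958      41,727.9661
  Σ                    973.9141     5,984.5060      45,742.5020
P = 973.9141.
Convexity = Σ t(t+1)·PV / [P·(1+y)²] = 45,742.5020 / (973.9141 × 1.101450) = 42.64169.

42.642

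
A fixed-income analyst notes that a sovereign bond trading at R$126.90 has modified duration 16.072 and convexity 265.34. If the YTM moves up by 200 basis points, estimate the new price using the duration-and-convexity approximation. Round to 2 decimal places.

Duration effect: -D_mod·Δy = -16.072 × (+0.02) = -0.321440
Convexity effect: ½·C·(Δy)² = 0.5 × 265.34 × (0.02)² = +0.0530680
ΔP/P ≈ -0.321440 + 0.0530680 = -0.268372
New price ≈ 126.90 × (1 - 0.268372) = 92.8435932.

R$92.84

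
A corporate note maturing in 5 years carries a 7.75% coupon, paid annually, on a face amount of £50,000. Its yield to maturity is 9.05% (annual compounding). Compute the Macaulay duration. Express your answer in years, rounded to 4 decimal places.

Periodic yield y = 0.0905. Discount each cash flow and weight by its year:
  t   CF        PV=CF/(1+0.0905)^t    t·PV
  1     3,875.00     3,553.4159     3,553.4159
  2     3,875.00     3,258.5198     6,517.0396
  3     3,875.00     2,988.0970     8,964.2911
  4     3,875.00     2,740.1165    10,960.4660
  5    53,875.00    34,934.8541   174,674.2704
  Σ                 47,475.0033   204,669.4830
Price P = Σ PV = 47,475.0033.
Macaulay duration = Σ(t·PV) / P = 204,669.4830 / 47,475.0033 = 4.31110 years.

4.3111 years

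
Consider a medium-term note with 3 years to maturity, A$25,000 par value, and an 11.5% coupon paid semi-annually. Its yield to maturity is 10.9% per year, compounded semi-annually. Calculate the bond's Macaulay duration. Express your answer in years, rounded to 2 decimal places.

Periodic yield y = 0.0545. Discount each cash flow and weight by its period:
  t   CF        PV=CF/(1+0.0545)^t    t·PV
  1     1,437.50     1,363.2053     1,363.2053
  2     1,437.50     1,292.7504     2,585.5008
  3     1,437.50     1,225.9369     3,677.8106
  4     1,437.50     1,162.5764     4,650.3058
  5     1,437.50     1,102.4907     5,512.4535
  6    26,437.50    19,228.2996   115,369.7976
  Σ                 25,375.2593   133,159.0735
Price P = Σ PV = 25,375.2593.
Macaulay duration = Σ(t·PV) / P = 133,159.0735 / 25,375.2593 = 5.24759 half-year periods.
In years: 5.24759 / 2 = 2.62380 years.

2.62 years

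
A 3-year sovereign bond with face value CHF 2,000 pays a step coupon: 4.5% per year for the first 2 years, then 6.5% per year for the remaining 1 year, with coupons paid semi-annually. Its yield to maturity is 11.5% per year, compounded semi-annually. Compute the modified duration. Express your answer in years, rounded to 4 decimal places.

2.6657 years

Periodic yield y = 0.0575. First find Macaulay duration:
  t   CF        PV=CF/(1+0.0575)^t    t·PV
  1        45.00        42.5532        42.5532
  2        45.00        40.2394        80.4788
  3        45.00        38.0515       114.1544
  4        45.00        35.9825       143.9299
  5        65.00        49.1486       245.7432
  6     2,065.00     1,476.5148     8,859.0887
  Σ                  1,682.4900     9,485.9482
P = 1,682.4900; Macaulay duration = 9,485.9482 / 1,682.4900 = 5.63804 half-year periods = 2.81902 years.
Modified duration = D_Mac / (1 + y) = 2.81902 / 1.0575 = 2.66574 years.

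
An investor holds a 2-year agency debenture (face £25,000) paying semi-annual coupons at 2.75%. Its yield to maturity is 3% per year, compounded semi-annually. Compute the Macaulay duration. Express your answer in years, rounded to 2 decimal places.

1.96 years

Periodic yield y = 0.015. Discount each cash flow and weight by its period:
  t   CF        PV=CF/(1+0.015)^t    t·PV
  1       343.75       338.6700       338.6700
  2       343.75       333.6650       667.3300
  3       343.75       328.7340       986.2019
  4    25,343.75    23,878.4816    95,513.9263
  Σ                 24,879.5505    97,506.1281
Price P = Σ PV = 24,879.5505.
Macaulay duration = Σ(t·PV) / P = 97,506.1281 / 24,879.5505 = 3.91913 half-year periods.
In years: 3.91913 / 2 = 1.95956 years.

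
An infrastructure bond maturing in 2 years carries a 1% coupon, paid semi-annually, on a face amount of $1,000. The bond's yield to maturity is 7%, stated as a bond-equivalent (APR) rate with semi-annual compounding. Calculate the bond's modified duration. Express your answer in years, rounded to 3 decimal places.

1.917 years

Periodic yield y = 0.035. First find Macaulay duration:
  t   CF        PV=CF/(1+0.035)^t    t·PV
  1         5.00         4.8309         4.8309
  2         5.00         4.6676         9.3351
  3         5.00         4.5097        13.5291
  4     1,005.00       875.7994     3,503.1978
  Σ                    889.8076     3,530.8929
P = 889.8076; Macaulay duration = 3,530.8929 / 889.8076 = 3.96815 half-year periods = 1.98408 years.
Modified duration = D_Mac / (1 + y) = 1.98408 / 1.035 = 1.91698 years.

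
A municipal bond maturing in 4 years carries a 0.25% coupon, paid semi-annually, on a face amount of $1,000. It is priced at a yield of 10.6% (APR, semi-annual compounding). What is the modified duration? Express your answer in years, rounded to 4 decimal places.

Periodic yield y = 0.053. First find Macaulay duration:
  t   CF        PV=CF/(1+0.053)^t    t·PV
  1         1.25         1.1871         1.1871
  2         1.25         1.1273         2.2547
  3         1.25         1.0706         3.2118
  4         1.25         1.0167         4.0668
  5         1.25         0.9655         4.8277
  6         1.25         0.9169         5.5016
  7         1.25         0.8708         6.0955
  8     1,001.25       662.3927     5,299.1419
  Σ                    669.5477     5,326.2870
P = 669.5477; Macaulay duration = 5,326.2870 / 669.5477 = 7.95505 half-year periods = 3.97753 years.
Modified duration = D_Mac / (1 + y) = 3.97753 / 1.053 = 3.77733 years.

3.7773 years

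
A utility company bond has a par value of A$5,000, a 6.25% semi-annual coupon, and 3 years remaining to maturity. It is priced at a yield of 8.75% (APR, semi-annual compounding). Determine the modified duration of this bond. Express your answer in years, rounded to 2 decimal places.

2.66 years

Periodic yield y = 0.04375. First find Macaulay duration:
  t   CF        PV=CF/(1+0.04375)^t    t·PV
  1       156.25       149.7006       149.7006
  2       156.25       143.4257       286.8514
  3       156.25       137.4139       412.2416
  4       156.25       131.6540       526.6160
  5       156.25       126.1356       630.6779
  6     5,156.25     3,987.9989    23,927.9937
  Σ                  4,676.3287    25,934.0812
P = 4,676.3287; Macaulay duration = 25,934.0812 / 4,676.3287 = 5.54582 half-year periods = 2.77291 years.
Modified duration = D_Mac / (1 + y) = 2.77291 / 1.04375 = 2.65668 years.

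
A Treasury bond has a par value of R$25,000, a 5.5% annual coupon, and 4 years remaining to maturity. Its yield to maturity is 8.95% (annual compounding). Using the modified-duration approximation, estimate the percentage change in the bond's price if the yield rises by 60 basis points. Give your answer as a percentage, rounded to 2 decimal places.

-2.03%

Periodic yield y = 0.0895. Modified duration first:
  t   CF        PV=CF/(1+0.0895)^t    t·PV
  1     1,375.00     1,262.0468     1,262.0468
  2     1,375.00     1,158.3725     2,316.7449
  3     1,375.00     1,063.2148     3,189.6443
  4    26,375.00    18,719.0382    74,876.1527
  Σ                 22,202.6722    81,644.5887
P = 22,202.6722; D_Mac = 3.67724 yrs; D_mod = 3.67724/(1+0.0895) = 3.37516 yrs.
ΔP/P ≈ -D_mod · Δy = -3.37516 × (+0.006) = -0.020251 = -2.0251%.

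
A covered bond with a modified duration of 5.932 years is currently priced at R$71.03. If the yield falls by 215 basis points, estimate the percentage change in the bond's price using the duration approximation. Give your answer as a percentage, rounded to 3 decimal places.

Duration approximation: ΔP/P ≈ -D_mod · Δy = -5.932 × (-0.0215) = +0.127538.
As a percentage: +12.7538%.

+12.754%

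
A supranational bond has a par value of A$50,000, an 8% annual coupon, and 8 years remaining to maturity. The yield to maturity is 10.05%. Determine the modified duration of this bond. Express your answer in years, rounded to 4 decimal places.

Periodic yield y = 0.1005. First find Macaulay duration:
  t   CF        PV=CF/(1+0.1005)^t    t·PV
  1     4,000.00     3,634.7115     3,634.7115
  2     4,000.00     3,302.7819     6,605.5638
  3     4,000.00     3,001.1648     9,003.4945
  4     4,000.00     2,727.0921    10,908.3684
  5     4,000.00     2,478.0482    12,390.2412
  6     4,000.00     2,251.7476    13,510.4856
  7     4,000.00     2,046.1132    14,322.7926
  8    54,000.00    25,099.9805   200,799.8443
  Σ                 44,541.6400   271,175.5020
P = 44,541.6400; Macaulay duration = 271,175.5020 / 44,541.6400 = 6.08813 years.
Modified duration = D_Mac / (1 + y) = 6.08813 / 1.1005 = 5.53215 years.

5.5322 years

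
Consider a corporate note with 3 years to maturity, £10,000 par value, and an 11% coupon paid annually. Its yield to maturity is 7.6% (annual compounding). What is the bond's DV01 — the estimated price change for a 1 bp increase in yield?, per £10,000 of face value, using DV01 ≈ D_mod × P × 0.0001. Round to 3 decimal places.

Periodic yield y = 0.076.
  t   CF        PV=CF/(1+0.076)^t    t·PV
  1     1,100.00     1,022.3048     1,022.3048
  2     1,100.00       950.0974     1,900.1949
  3    11,100.00     8,910.1736    26,730.5207
  Σ                 10,882.5758    29,653.0204
P = 10,882.5758; D_Mac = 2.72482 yrs; D_mod = 2.53236 yrs.
DV01 ≈ 2.53236 × 10,882.5758 × 0.0001 = 2.755857.

£2.756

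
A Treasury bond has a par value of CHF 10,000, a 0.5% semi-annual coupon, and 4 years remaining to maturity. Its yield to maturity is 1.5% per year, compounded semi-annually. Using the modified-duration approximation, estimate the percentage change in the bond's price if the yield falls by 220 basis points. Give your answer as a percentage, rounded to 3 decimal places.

Periodic yield y = 0.0075. Modified duration first:
  t   CF        PV=CF/(1+0.0075)^t    t·PV
  1        25.00        24.8139        24.8139
  2        25.00        24.6292        49.2584
  3        25.00        24.4458        73.3375
  4        25.00        24.2639        97.0554
  5        25.00        24.0832       120.4162
  6        25.00        23.9040       143.4237
  7        25.00        23.7260       166.0820
  8    10,025.00     9,443.3034    75,546.4271
  Σ                  9,613.1693    76,220.8142
P = 9,613.1693; D_Mac = 7.92879 half-year periods = 3.96440 yrs; D_mod = 3.96440/(1+0.0075) = 3.93488 yrs.
ΔP/P ≈ -D_mod · Δy = -3.93488 × (-0.022) = +0.086567 = +8.6567%.

+8.657%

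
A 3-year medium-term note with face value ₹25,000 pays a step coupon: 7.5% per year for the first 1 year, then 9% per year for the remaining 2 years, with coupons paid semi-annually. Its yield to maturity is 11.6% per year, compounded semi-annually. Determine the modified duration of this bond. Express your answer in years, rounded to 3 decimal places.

2.563 years

Periodic yield y = 0.058. First find Macaulay duration:
  t   CF        PV=CF/(1+0.058)^t    t·PV
  1       937.50       886.1059       886.1059
  2       937.50       837.5292     1,675.0583
  3     1,125.00       949.9386     2,849.8157
  4     1,125.00       897.8625     3,591.4502
  5     1,125.00       848.6413     4,243.2067
  6    26,125.00    18,626.9733   111,761.8400
  Σ                 23,047.0508   125,007.4768
P = 23,047.0508; Macaulay duration = 125,007.4768 / 23,047.0508 = 5.42401 half-year periods = 2.71201 years.
Modified duration = D_Mac / (1 + y) = 2.71201 / 1.058 = 2.56333 years.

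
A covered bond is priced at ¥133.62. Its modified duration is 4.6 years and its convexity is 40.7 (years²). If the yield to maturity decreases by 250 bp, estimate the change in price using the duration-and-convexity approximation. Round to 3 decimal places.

+¥17.066

Duration effect: -D_mod·Δy = -4.6 × (-0.025) = +0.115000
Convexity effect: ½·C·(Δy)² = 0.5 × 40.7 × (-0.025)² = +0.01271875
ΔP/P ≈ +0.115000 + 0.01271875 = +0.12771875
ΔP ≈ 133.62 × (+0.12771875) = +17.065779375.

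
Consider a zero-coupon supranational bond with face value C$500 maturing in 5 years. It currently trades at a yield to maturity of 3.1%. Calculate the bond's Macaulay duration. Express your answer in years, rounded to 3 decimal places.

A zero-coupon bond has a single cash flow at maturity, so its Macaulay duration equals its maturity: 5 years.

5.000 years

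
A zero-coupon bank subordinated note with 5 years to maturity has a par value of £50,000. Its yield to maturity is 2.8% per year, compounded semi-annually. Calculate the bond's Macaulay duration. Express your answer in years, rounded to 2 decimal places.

A zero-coupon bond has a single cash flow at maturity, so its Macaulay duration equals its maturity: 5 years.
(Equivalently: 10 semi-annual periods ÷ 2 = 5 years.)

5.00 years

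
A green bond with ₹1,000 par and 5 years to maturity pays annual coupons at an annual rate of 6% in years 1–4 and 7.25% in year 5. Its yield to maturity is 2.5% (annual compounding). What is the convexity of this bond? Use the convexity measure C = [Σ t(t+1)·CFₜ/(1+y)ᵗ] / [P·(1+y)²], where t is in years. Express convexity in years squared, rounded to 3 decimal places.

24.860

With y = 0.025:
  t   CF        PV=CF/(1+0.025)^t    t·PV        t(t+1)·PV
  1        60.00        58.5366        58.5366         117.0732
  2        60.00        57.1089       114.2177         342.6532
  3        60.00        55.7160       167.1479         668.5916
  4        60.00        54.3570       217.4282       1,087.1408
  5     1,072.50       947.9337     4,739.6686      28,438.0117
  Σ                  1,173.6522     5,296.9990      30,653.4704
P = 1,173.6522.
Convexity = Σ t(t+1)·PV / [P·(1+y)²] = 30,653.4704 / (1,173.6522 × 1.050625) = 24.85951.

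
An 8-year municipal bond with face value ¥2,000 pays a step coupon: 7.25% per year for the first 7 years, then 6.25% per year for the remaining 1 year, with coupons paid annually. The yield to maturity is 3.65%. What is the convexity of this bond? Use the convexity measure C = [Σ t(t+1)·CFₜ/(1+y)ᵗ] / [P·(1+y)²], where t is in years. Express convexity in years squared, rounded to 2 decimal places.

50.69

With y = 0.0365:
  t   CF        PV=CF/(1+0.0365)^t    t·PV        t(t+1)·PV
  1       145.00       139.8939       139.8939         279.7877
  2       145.00       134.9676       269.9351         809.8053
  3       145.00       130.2147       390.6442       1,562.5766
  4       145.00       125.6293       502.5170       2,512.5851
  5       145.00       121.2053       606.0263       3,636.1578
  6       145.00       116.9371       701.6223       4,911.3564
  7       145.00       112.8192       789.7341       6,317.8729
  8     2,125.00     1,595.1609    12,761.2868     114,851.5814
  Σ                  2,476.8277    16,161.6597     134,881.7233
P = 2,476.8277.
Convexity = Σ t(t+1)·PV / [P·(1+y)²] = 134,881.7233 / (2,476.8277 × 1.074332) = 50.68958.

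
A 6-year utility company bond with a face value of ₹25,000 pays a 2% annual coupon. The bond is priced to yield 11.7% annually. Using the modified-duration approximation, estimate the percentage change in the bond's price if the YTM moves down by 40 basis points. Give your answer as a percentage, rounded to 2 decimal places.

Periodic yield y = 0.117. Modified duration first:
  t   CF        PV=CF/(1+0.117)^t    t·PV
  1       500.00       447.6276       447.6276
  2       500.00       400.7409       801.4818
  3       500.00       358.7653     1,076.2960
  4       500.00       321.1865     1,284.7461
  5       500.00       287.5439     1,437.7194
  6    25,500.00    13,128.6824    78,772.0943
  Σ                 14,944.5466    83,819.9652
P = 14,944.5466; D_Mac = 5.60873 yrs; D_mod = 5.60873/(1+0.117) = 5.02125 yrs.
ΔP/P ≈ -D_mod · Δy = -5.02125 × (-0.004) = +0.020085 = +2.0085%.

+2.01%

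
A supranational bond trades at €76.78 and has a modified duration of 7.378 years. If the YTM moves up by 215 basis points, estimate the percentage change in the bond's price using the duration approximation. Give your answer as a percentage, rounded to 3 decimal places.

-15.863%

Duration approximation: ΔP/P ≈ -D_mod · Δy = -7.378 × (+0.0215) = -0.158627.
As a percentage: -15.8627%.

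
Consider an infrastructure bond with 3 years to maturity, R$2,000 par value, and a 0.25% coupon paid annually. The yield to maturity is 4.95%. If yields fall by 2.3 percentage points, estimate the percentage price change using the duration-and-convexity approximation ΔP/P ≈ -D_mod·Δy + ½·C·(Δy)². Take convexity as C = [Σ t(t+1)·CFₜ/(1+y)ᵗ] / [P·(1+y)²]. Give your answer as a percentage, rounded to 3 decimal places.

With y = 0.0495:
  t   CF        PV=CF/(1+0.0495)^t    t·PV        t(t+1)·PV
  1         5.00         4.7642         4.7642           9.5283
  2         5.00         4.5395         9.0789          27.2368
  3     2,005.00     1,734.4710     5,203.4131      20,813.6523
  Σ                  1,743.7747     5,217.2562      20,850.4174
P = 1,743.7747; D_Mac = 2.99193 yrs; D_mod = 2.85082 yrs; C = 10.85574.
Duration effect: -2.85082 × (-0.023) = +0.065569
Convexity effect: 0.5 × 10.85574 × (-0.023)² = +0.0028713
ΔP/P ≈ +0.065569 + 0.0028713 = +0.068440 = +6.8440%.

+6.844%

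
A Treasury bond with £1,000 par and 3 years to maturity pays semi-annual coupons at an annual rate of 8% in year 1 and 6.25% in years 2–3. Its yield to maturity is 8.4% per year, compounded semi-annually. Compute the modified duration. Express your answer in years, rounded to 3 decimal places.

Periodic yield y = 0.042. First find Macaulay duration:
  t   CF        PV=CF/(1+0.042)^t    t·PV
  1        40.00        38.3877        38.3877
  2        40.00        36.8404        73.6808
  3        31.25        27.6215        82.8644
  4        31.25        26.5081       106.0325
  5        31.25        25.4397       127.1983
  6     1,031.25       805.6708     4,834.0251
  Σ                    960.4683     5,262.1889
P = 960.4683; Macaulay duration = 5,262.1889 / 960.4683 = 5.47877 half-year periods = 2.73939 years.
Modified duration = D_Mac / (1 + y) = 2.73939 / 1.042 = 2.62897 years.

2.629 years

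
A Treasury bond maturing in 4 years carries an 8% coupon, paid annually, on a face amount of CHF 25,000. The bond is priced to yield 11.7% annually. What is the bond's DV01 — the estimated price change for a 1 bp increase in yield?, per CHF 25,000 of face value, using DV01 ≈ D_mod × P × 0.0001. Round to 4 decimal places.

Periodic yield y = 0.117.
  t   CF        PV=CF/(1+0.117)^t    t·PV
  1     2,000.00     1,790.5103     1,790.5103
  2     2,000.00     1,602.9636     3,205.9271
  3     2,000.00     1,435.0614     4,305.1841
  4    27,000.00    17,344.0722    69,376.2886
  Σ                 22,172.6074    78,677.9102
P = 22,172.6074; D_Mac = 3.54843 yrs; D_mod = 3.17675 yrs.
DV01 ≈ 3.17675 × 22,172.6074 × 0.0001 = 7.043680.

CHF 7.0437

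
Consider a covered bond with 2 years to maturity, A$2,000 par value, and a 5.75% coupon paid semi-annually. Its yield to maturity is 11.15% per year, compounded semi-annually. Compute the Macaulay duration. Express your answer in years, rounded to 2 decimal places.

1.91 years

Periodic yield y = 0.05575. Discount each cash flow and weight by its period:
  t   CF        PV=CF/(1+0.05575)^t    t·PV
  1        57.50        54.4637        54.4637
  2        57.50        51.5876       103.1753
  3        57.50        48.8635       146.5905
  4     2,057.50     1,656.1340     6,624.5362
  Σ                  1,811.0488     6,928.7656
Price P = Σ PV = 1,811.0488.
Macaulay duration = Σ(t·PV) / P = 6,928.7656 / 1,811.0488 = 3.82583 half-year periods.
In years: 3.82583 / 2 = 1.91292 years.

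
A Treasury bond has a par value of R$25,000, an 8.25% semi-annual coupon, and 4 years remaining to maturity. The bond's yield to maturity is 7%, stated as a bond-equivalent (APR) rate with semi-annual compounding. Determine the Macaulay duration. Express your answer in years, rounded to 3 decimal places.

3.500 years

Periodic yield y = 0.035. Discount each cash flow and weight by its period:
  t   CF        PV=CF/(1+0.035)^t    t·PV
  1     1,031.25       996.3768       996.3768
  2     1,031.25       962.6829     1,925.3658
  3     1,031.25       930.1284     2,790.3852
  4     1,031.25       898.6748     3,594.6992
  5     1,031.25       868.2848     4,341.4241
  6     1,031.25       838.9225     5,033.5352
  7     1,031.25       810.5532     5,673.8722
  8    26,031.25    19,768.4321   158,147.4566
  Σ                 26,074.0556   182,503.1153
Price P = Σ PV = 26,074.0556.
Macaulay duration = Σ(t·PV) / P = 182,503.1153 / 26,074.0556 = 6.99941 half-year periods.
In years: 6.99941 / 2 = 3.49971 years.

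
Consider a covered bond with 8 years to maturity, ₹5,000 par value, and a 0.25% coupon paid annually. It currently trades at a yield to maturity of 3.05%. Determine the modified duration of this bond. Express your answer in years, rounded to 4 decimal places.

7.6859 years

Periodic yield y = 0.0305. First find Macaulay duration:
  t   CF        PV=CF/(1+0.0305)^t    t·PV
  1        12.50        12.1300        12.1300
  2        12.50        11.7710        23.5420
  3        12.50        11.4226        34.2679
  4        12.50        11.0845        44.3382
  5        12.50        10.7565        53.7824
  6        12.50        10.4381        62.6287
  7        12.50        10.1292        70.9042
  8     5,012.50     3,941.5806    31,532.6452
  Σ                  4,019.3126    31,834.2386
P = 4,019.3126; Macaulay duration = 31,834.2386 / 4,019.3126 = 7.92032 years.
Modified duration = D_Mac / (1 + y) = 7.92032 / 1.0305 = 7.68590 years.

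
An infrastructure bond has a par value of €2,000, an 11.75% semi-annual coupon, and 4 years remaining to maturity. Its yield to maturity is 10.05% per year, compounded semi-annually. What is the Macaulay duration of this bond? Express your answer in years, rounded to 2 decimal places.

3.32 years

Periodic yield y = 0.05025. Discount each cash flow and weight by its period:
  t   CF        PV=CF/(1+0.05025)^t    t·PV
  1       117.50       111.8781       111.8781
  2       117.50       106.5252       213.0505
  3       117.50       101.4285       304.2854
  4       117.50        96.5755       386.3021
  5       117.50        91.9548       459.7740
  6       117.50        87.5552       525.3309
  7       117.50        83.3660       583.5621
  8     2,117.50     1,430.4804    11,443.8428
  Σ                  2,109.7637    14,028.0259
Price P = Σ PV = 2,109.7637.
Macaulay duration = Σ(t·PV) / P = 14,028.0259 / 2,109.7637 = 6.64910 half-year periods.
In years: 6.64910 / 2 = 3.32455 years.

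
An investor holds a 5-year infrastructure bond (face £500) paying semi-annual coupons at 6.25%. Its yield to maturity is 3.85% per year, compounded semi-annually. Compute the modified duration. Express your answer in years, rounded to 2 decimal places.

Periodic yield y = 0.01925. First find Macaulay duration:
  t   CF        PV=CF/(1+0.01925)^t    t·PV
  1       15.625        15.3299        15.3299
  2       15.625        15.0404        30.0807
  3       15.625        14.7563        44.2689
  4       15.625        14.4776        57.9105
  5       15.625        14.2042        71.0209
  6       15.625        13.9359        83.6155
  7       15.625        13.6727        95.7091
  8       15.625        13.4145       107.3159
  9       15.625        13.1611       118.4503
  10     515.625       426.1149     4,261.1494
  Σ                    554.1076     4,884.8512
P = 554.1076; Macaulay duration = 4,884.8512 / 554.1076 = 8.81571 half-year periods = 4.40785 years.
Modified duration = D_Mac / (1 + y) = 4.40785 / 1.01925 = 4.32461 years.

4.32 years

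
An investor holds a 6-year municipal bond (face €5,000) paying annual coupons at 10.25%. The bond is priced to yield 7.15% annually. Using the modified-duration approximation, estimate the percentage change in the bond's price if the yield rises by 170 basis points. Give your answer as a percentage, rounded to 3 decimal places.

Periodic yield y = 0.0715. Modified duration first:
  t   CF        PV=CF/(1+0.0715)^t    t·PV
  1       512.50       478.3014       478.3014
  2       512.50       446.3849       892.7698
  3       512.50       416.5982     1,249.7945
  4       512.50       388.7990     1,555.1961
  5       512.50       362.8549     1,814.2745
  6     5,512.50     3,642.4664    21,854.7982
  Σ                  5,735.4048    27,845.1346
P = 5,735.4048; D_Mac = 4.85496 yrs; D_mod = 4.85496/(1+0.0715) = 4.53099 yrs.
ΔP/P ≈ -D_mod · Δy = -4.53099 × (+0.017) = -0.077027 = -7.7027%.

-7.703%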